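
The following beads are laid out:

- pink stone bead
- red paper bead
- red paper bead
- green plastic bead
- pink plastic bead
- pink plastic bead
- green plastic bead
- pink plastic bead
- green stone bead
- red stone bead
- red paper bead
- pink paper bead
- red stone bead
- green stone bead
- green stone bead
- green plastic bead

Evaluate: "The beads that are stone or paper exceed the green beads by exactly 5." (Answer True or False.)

False

|beads that are stone or paper| = 10.
|green beads| = 6.
The claim requires 10 − 6 (= 4) to equal 5, which does not hold.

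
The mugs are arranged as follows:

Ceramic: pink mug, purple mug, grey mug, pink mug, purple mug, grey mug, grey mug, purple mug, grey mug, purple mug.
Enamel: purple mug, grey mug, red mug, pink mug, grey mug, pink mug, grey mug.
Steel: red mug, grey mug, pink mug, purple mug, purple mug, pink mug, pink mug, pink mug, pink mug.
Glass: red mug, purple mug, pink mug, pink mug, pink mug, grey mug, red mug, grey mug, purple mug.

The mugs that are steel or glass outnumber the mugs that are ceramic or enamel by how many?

1

mugs that are steel or glass: 18.
mugs that are ceramic or enamel: 17.
18 − 17 = 1.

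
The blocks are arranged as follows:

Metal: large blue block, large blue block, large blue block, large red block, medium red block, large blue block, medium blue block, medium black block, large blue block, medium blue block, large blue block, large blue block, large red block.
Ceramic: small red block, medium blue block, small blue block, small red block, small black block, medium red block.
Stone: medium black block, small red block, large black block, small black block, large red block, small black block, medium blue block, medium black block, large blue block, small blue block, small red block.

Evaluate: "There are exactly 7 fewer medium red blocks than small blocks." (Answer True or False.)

True

medium red blocks: 2.
small blocks: 9.
The claim requires 9 − 2 (= 7) to equal 7, which holds.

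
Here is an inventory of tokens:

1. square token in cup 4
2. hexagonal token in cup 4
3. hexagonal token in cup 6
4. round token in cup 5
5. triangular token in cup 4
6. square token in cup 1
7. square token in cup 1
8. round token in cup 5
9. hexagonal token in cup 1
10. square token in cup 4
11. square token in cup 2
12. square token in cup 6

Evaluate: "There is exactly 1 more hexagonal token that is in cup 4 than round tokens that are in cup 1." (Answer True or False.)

|hexagonal tokens in cup 4| = 1.
|round tokens in cup 1| = 0.
The claim requires 1 − 0 (= 1) to equal 1, which holds.

True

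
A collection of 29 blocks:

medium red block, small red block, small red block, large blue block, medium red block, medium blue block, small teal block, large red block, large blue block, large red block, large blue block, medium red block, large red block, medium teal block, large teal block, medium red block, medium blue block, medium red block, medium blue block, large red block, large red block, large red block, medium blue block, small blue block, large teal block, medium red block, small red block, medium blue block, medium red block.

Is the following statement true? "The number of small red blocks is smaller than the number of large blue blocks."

There are 3 small red blocks.
There are 3 large blue blocks.
The claim requires 3 < 3, which does not hold.

False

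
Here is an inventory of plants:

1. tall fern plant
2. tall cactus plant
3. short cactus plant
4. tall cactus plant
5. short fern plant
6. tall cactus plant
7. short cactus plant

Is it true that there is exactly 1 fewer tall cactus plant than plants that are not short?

True

|tall cactus plants| = 3.
|plants that are not short| = 4.
The claim requires 4 − 3 (= 1) to equal 1, which holds.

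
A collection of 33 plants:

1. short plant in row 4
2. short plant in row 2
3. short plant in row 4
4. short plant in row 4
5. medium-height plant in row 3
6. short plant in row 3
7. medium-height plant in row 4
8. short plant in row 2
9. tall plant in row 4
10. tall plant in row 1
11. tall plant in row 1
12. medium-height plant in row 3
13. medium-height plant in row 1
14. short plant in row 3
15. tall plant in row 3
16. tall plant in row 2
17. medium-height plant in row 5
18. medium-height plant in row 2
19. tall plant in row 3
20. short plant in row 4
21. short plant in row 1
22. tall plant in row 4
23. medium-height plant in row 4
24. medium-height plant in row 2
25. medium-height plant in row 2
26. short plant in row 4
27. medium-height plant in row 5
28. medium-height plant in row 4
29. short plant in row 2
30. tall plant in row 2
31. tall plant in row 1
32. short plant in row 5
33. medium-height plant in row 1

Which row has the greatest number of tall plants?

Counts by row (restricted to tall plants): row 1→3, row 3→2, row 4→2, row 2→2, row 5→0.
The maximum is 3, held uniquely by row 1.

row 1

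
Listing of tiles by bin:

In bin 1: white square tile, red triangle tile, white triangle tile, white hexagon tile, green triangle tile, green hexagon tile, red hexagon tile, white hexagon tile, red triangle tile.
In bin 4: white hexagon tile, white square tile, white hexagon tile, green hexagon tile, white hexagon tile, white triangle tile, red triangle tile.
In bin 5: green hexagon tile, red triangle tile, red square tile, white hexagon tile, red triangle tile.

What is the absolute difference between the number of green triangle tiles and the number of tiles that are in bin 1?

8

green triangle tiles: 1. tiles in bin 1: 9.
|1 − 9| = 9 − 1 = 8.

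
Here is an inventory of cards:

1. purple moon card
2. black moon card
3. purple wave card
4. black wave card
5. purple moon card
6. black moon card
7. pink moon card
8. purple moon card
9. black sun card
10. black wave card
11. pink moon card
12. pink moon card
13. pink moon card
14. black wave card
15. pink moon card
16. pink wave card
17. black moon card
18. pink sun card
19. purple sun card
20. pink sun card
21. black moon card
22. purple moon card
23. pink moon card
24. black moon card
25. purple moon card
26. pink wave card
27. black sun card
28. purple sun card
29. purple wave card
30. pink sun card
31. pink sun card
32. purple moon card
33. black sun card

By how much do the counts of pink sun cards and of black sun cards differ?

1

pink sun cards: 4. black sun cards: 3.
|4 − 3| = 4 − 3 = 1.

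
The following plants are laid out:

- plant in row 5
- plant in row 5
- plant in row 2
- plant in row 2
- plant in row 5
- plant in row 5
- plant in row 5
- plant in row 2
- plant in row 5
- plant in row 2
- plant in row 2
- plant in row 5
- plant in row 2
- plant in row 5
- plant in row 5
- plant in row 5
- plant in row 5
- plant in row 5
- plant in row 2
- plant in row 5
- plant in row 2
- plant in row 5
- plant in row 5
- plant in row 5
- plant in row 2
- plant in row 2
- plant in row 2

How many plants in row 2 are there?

11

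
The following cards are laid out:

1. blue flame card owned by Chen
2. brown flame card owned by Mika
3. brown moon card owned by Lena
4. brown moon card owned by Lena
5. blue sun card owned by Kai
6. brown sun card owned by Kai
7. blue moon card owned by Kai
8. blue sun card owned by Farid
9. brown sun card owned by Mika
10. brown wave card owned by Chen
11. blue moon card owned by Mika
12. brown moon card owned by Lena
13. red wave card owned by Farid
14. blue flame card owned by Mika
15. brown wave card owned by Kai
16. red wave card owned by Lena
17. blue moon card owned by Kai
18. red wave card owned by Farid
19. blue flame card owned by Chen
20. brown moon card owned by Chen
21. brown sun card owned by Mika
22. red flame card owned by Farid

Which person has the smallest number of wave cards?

Counts by player (restricted to wave cards): Farid→2, Kai→1, Chen→1, Lena→1, Mika→0.
The minimum is 0, held uniquely by Mika.

Mika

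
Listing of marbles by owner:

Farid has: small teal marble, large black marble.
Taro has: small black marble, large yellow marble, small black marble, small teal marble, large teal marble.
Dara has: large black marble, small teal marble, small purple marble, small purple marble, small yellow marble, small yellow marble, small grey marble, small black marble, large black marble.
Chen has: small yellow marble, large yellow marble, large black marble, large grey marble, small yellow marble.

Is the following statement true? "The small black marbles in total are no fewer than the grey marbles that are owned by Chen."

True

There are 3 small black marbles.
Count of grey marbles owned by Chen: 1.
The claim requires 3 ≥ 1, which holds.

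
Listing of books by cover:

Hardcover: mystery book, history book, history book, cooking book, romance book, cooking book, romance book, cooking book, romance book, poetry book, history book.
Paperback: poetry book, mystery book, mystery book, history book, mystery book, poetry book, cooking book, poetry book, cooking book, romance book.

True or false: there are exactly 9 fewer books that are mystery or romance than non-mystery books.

True

|books that are mystery or romance| = 8.
|non-mystery books| = 17.
The claim requires 17 − 8 (= 9) to equal 9, which holds.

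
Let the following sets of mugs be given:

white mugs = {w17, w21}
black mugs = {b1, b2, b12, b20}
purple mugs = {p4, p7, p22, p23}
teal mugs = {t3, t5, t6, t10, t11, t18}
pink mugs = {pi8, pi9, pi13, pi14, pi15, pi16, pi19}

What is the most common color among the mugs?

pink

Counts by color: pink 7, teal 6, purple 4, black 4, white 2.
The maximum is 7, held uniquely by pink.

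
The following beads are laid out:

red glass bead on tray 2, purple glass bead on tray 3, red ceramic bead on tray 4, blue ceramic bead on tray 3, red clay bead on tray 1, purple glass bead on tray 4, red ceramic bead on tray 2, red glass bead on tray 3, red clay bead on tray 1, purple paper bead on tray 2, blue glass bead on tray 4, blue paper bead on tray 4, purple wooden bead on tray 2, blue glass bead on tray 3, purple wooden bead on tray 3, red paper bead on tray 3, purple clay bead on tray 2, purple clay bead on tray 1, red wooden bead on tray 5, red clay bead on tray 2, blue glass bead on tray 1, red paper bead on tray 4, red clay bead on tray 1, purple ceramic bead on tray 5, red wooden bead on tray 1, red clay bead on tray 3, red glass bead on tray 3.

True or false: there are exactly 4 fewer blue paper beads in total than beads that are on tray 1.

False

There is 1 blue paper bead.
There are 6 beads on tray 1.
The claim requires 6 − 1 (= 5) to equal 4, which does not hold.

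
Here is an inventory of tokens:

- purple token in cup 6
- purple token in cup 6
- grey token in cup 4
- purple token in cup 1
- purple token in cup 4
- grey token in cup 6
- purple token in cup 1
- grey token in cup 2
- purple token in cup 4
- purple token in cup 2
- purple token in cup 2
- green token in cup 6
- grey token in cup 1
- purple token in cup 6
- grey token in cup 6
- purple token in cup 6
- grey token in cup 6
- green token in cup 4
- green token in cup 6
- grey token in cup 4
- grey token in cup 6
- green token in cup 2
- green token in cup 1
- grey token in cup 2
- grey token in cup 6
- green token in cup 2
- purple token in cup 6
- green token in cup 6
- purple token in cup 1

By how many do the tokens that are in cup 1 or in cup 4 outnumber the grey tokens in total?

tokens in cup 1 or in cup 4: 10.
grey tokens: 10.
10 − 10 = 0.

0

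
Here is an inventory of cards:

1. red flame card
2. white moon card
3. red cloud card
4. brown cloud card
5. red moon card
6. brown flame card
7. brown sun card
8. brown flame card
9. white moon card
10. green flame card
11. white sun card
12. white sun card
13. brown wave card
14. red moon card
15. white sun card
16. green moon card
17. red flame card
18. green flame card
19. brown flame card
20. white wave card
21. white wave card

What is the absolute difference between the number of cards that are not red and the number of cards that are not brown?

cards that are not red: 16. cards that are not brown: 15.
|16 − 15| = 16 − 15 = 1.

1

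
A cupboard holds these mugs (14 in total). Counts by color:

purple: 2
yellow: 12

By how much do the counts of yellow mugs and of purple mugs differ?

yellow mugs: 12. purple mugs: 2.
|12 − 2| = 12 − 2 = 10.

10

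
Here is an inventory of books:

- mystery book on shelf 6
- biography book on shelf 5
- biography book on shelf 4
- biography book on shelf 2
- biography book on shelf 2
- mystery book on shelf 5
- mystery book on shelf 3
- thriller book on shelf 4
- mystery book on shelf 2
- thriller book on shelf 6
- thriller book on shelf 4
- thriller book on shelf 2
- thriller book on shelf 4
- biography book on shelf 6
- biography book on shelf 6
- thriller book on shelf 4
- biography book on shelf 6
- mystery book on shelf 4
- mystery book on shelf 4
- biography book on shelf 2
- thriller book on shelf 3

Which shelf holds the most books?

shelf 4

Counts by shelf: shelf 4→7, shelf 6→5, shelf 2→5, shelf 3→2, shelf 5→2.
The maximum is 7, held uniquely by shelf 4.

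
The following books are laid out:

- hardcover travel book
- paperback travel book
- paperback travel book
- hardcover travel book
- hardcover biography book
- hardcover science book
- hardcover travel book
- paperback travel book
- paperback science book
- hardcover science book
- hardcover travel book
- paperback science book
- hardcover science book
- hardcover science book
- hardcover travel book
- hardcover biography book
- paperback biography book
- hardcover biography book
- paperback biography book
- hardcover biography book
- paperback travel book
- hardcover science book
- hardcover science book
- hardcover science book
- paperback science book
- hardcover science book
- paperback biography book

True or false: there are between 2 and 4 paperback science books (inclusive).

True

|paperback science books| = 3.
The claim requires 2 ≤ 3 ≤ 4, which holds.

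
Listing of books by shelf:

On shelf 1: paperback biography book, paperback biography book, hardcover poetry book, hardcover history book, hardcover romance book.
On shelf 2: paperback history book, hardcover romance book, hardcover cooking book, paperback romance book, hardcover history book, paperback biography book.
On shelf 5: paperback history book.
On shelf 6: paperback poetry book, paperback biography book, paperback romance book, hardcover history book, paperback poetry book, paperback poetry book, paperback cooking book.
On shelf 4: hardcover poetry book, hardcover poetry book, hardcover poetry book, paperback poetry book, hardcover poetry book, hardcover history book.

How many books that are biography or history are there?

biography: 4; history: 6; together 4 + 6 = 10.

10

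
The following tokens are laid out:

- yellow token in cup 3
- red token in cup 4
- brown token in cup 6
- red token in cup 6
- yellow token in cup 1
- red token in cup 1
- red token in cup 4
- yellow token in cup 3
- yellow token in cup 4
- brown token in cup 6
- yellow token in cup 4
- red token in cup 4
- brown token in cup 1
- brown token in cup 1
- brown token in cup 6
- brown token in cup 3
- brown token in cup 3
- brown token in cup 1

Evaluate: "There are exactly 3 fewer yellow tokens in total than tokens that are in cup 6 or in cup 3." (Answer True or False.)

True

There are 5 yellow tokens.
There are 8 tokens in cup 6 or in cup 3.
The claim requires 8 − 5 (= 3) to equal 3, which holds.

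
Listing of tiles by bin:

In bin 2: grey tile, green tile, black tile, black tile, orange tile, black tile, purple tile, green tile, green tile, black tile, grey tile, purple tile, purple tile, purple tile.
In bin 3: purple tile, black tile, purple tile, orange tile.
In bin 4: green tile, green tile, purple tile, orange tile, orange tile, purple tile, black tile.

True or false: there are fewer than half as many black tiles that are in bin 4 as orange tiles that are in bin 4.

|black tiles in bin 4| = 1.
|orange tiles in bin 4| = 2.
The claim requires 2 × 1 = 2 < 2, which does not hold.

False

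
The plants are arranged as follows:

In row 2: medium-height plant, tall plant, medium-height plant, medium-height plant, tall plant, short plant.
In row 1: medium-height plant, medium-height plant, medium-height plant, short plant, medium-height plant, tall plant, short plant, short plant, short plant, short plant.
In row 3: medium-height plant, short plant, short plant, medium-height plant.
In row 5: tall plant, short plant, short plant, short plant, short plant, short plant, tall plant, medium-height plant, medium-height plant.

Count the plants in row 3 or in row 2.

in row 2: 6; in row 3: 4; together 6 + 4 = 10.

10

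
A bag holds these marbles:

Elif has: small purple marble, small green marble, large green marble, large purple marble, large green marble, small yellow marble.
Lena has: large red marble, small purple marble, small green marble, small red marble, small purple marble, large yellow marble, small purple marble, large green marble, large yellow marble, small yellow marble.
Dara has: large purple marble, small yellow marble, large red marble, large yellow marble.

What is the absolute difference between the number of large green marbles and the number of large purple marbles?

1

large green marbles: 3. large purple marbles: 2.
|3 − 2| = 3 − 2 = 1.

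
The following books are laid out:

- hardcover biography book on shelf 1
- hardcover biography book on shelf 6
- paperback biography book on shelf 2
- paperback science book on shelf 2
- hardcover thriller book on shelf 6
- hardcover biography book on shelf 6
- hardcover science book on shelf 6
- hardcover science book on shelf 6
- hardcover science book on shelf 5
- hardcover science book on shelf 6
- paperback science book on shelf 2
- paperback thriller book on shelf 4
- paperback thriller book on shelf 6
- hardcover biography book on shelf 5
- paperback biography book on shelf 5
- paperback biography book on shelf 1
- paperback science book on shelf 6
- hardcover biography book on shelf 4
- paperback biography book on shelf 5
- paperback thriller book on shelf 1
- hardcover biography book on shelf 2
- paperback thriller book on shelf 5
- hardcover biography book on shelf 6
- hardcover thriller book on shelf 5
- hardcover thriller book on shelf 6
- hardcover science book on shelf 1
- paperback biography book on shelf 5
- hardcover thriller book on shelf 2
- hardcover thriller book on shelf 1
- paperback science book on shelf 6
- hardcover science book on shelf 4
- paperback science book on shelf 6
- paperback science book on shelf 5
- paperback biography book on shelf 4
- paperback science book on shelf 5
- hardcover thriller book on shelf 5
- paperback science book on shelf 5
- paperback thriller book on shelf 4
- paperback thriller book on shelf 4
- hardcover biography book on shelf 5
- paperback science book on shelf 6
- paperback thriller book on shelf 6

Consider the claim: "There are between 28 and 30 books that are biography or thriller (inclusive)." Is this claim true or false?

False

books that are biography or thriller: 27.
The claim requires 28 ≤ 27 ≤ 30, which does not hold.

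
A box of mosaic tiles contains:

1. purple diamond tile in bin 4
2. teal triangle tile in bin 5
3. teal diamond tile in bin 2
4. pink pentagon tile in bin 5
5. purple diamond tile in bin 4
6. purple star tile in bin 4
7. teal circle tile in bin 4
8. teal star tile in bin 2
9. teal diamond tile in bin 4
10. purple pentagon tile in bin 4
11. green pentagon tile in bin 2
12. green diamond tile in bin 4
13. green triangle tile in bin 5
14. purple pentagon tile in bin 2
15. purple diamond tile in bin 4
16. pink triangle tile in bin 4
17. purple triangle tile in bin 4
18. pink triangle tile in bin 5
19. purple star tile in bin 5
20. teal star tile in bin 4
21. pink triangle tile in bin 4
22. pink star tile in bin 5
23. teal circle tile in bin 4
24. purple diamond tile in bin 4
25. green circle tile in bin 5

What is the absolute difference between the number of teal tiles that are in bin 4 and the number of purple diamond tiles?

0

teal tiles in bin 4: 4. purple diamond tiles: 4.
|4 − 4| = 4 − 4 = 0.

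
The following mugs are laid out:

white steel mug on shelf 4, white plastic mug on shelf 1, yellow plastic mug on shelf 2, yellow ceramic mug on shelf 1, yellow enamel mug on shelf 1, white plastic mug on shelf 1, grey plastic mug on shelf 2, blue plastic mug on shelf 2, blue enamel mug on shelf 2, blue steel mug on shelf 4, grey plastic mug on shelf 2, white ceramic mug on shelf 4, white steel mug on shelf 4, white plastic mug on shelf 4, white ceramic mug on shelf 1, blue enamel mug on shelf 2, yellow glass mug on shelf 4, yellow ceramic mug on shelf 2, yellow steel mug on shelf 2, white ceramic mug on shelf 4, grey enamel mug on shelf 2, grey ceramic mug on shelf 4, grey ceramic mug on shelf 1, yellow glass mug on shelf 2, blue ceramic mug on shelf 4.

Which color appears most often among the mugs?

white

Counts by color: white 8, yellow 7, grey 5, blue 5.
The maximum is 8, held uniquely by white.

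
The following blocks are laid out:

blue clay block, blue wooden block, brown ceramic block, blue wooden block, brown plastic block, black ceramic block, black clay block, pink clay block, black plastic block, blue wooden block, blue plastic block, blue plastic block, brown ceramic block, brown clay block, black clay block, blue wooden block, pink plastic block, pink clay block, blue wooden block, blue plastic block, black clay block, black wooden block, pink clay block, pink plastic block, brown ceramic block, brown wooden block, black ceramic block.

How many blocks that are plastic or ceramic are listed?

12

ceramic: 5; plastic: 7; together 5 + 7 = 12.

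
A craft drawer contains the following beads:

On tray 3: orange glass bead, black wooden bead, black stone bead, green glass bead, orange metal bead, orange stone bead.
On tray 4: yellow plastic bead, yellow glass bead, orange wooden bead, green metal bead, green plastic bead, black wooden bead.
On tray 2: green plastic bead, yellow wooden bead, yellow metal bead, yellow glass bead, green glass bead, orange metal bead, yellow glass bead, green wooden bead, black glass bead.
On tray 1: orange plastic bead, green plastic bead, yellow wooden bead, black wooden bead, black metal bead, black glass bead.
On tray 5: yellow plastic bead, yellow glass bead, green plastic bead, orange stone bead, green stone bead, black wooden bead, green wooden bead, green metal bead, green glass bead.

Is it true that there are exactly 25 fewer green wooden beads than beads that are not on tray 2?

True

|green wooden beads| = 2.
|beads that are not on tray 2| = 27.
The claim requires 27 − 2 (= 25) to equal 25, which holds.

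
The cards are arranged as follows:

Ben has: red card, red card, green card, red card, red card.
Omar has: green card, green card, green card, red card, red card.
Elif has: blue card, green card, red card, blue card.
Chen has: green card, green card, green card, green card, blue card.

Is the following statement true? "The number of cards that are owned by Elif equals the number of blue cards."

Count of cards owned by Elif: 4.
There are 3 blue cards.
The claim requires 4 = 3, which does not hold.

False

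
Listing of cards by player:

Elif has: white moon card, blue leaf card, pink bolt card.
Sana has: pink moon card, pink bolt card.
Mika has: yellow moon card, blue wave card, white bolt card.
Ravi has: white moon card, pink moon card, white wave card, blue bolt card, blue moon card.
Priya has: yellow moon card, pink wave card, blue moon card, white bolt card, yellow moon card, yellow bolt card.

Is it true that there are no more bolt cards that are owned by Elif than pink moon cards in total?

bolt cards owned by Elif: 1.
pink moon cards: 2.
The claim requires 1 ≤ 2, which holds.

True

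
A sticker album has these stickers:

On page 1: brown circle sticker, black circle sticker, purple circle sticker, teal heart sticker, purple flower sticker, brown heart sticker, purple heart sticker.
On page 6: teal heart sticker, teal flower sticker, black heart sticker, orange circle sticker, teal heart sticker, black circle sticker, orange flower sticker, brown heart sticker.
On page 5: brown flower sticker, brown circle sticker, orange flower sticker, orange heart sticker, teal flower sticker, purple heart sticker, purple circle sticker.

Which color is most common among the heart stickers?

teal

Counts by color (restricted to heart stickers): teal 3, brown 2, purple 2, black 1, orange 1.
The maximum is 3, held uniquely by teal.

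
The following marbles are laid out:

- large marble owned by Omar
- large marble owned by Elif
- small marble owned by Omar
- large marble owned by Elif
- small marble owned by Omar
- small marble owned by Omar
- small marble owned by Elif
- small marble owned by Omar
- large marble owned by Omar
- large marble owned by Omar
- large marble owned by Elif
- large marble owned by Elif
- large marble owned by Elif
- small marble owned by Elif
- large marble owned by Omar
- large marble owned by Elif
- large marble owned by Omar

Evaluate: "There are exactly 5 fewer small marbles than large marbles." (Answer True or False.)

There are 6 small marbles.
There are 11 large marbles.
The claim requires 11 − 6 (= 5) to equal 5, which holds.

True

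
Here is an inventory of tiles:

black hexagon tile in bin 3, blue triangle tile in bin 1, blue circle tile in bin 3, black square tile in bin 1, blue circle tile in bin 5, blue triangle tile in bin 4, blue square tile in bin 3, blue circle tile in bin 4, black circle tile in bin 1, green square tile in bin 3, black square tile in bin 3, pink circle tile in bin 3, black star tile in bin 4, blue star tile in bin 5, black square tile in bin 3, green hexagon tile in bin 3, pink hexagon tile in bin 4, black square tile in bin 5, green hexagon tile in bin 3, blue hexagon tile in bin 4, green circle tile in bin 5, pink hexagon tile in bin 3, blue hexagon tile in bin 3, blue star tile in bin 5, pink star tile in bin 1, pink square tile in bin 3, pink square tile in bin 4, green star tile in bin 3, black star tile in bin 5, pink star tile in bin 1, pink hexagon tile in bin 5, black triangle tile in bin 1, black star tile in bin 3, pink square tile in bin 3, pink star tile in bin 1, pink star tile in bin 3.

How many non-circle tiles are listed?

Total tiles: 36; with the excluded value: 6; remaining 36 − 6 = 30.

30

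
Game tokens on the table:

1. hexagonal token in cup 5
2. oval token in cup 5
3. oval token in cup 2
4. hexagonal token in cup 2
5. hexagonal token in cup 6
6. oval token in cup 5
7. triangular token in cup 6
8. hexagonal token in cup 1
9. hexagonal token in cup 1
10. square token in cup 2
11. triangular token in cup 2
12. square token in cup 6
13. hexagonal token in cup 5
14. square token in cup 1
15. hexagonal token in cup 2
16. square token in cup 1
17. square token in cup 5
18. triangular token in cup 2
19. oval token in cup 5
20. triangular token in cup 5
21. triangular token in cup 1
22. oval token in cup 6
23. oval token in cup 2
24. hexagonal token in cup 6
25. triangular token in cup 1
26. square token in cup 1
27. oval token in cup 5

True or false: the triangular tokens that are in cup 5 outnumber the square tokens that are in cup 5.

|triangular tokens in cup 5| = 1.
|square tokens in cup 5| = 1.
The claim requires 1 > 1, which does not hold.

False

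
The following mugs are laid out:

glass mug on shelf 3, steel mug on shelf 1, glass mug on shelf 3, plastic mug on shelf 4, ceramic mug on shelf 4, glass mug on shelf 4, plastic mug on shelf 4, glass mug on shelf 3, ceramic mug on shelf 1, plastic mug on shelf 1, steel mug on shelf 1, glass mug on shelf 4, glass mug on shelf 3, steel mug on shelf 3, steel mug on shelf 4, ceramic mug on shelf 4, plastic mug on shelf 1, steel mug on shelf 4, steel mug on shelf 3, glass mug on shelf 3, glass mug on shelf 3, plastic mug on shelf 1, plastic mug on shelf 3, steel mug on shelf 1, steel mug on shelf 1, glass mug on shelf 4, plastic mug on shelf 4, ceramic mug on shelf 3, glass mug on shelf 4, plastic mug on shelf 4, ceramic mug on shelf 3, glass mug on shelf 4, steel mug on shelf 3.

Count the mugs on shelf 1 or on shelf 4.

21

on shelf 1: 8; on shelf 4: 13; together 8 + 13 = 21.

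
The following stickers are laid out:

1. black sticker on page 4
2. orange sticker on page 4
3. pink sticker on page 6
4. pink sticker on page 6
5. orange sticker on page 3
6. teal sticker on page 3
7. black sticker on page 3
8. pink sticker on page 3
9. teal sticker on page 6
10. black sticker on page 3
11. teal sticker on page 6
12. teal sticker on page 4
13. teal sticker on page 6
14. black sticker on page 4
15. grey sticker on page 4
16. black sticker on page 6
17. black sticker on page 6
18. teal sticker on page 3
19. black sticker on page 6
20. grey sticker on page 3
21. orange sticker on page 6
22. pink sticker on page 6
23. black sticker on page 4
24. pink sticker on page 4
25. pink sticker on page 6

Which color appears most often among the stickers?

Counts by color: black 8, pink 6, teal 6, orange 3, grey 2.
The maximum is 8, held uniquely by black.

black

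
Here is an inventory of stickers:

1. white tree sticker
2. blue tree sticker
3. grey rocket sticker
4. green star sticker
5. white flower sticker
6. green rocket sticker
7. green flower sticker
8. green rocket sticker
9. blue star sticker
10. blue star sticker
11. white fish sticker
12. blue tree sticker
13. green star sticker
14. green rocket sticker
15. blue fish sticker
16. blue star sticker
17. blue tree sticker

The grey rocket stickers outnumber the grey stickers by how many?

grey rocket stickers: 1.
grey stickers: 1.
1 − 1 = 0.

0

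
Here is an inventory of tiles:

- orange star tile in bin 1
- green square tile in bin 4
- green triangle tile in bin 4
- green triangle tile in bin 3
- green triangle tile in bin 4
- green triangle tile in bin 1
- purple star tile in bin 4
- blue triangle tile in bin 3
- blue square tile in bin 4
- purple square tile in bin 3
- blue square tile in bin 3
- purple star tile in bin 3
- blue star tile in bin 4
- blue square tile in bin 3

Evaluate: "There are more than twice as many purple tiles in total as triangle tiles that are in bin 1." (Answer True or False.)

purple tiles: 3.
triangle tiles in bin 1: 1.
The claim requires 3 > 2 × 1 = 2, which holds.

True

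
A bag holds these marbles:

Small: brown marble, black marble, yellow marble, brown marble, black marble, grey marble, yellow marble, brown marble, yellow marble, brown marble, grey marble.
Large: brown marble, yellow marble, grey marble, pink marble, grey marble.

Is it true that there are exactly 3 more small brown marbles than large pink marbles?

|small brown marbles| = 4.
|large pink marbles| = 1.
The claim requires 4 − 1 (= 3) to equal 3, which holds.

True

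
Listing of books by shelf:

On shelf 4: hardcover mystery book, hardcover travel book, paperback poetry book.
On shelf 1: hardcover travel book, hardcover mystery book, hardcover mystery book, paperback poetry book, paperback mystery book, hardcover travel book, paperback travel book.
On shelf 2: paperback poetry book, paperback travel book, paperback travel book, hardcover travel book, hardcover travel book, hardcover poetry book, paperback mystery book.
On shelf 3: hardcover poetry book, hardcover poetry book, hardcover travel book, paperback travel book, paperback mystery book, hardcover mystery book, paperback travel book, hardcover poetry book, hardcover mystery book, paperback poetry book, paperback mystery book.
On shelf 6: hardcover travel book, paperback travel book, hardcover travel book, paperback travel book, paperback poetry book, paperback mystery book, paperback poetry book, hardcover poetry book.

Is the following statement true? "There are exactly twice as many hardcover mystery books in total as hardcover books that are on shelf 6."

There are 5 hardcover mystery books.
There are 3 hardcover books on shelf 6.
The claim requires 5 = 2 × 3 = 6, which does not hold.

False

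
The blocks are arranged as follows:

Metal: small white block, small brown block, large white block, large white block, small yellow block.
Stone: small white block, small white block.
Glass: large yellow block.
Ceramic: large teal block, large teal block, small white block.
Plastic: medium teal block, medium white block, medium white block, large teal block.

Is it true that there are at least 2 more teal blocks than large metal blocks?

True

There are 4 teal blocks.
There are 2 large metal blocks.
The claim requires 4 − 2 = 2 ≥ 2, which holds.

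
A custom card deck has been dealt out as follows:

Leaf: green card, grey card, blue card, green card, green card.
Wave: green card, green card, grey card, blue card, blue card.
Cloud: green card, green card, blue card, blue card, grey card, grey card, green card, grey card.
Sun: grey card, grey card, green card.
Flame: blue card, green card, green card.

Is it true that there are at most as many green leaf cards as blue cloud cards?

False

green leaf cards: 3.
blue cloud cards: 2.
The claim requires 3 ≤ 2, which does not hold.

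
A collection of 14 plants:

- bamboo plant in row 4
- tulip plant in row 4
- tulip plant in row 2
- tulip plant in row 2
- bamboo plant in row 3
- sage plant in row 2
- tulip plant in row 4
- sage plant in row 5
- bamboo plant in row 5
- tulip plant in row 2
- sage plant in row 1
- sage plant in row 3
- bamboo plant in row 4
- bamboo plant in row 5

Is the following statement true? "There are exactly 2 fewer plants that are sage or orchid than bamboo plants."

|plants that are sage or orchid| = 4.
|bamboo plants| = 5.
The claim requires 5 − 4 (= 1) to equal 2, which does not hold.

False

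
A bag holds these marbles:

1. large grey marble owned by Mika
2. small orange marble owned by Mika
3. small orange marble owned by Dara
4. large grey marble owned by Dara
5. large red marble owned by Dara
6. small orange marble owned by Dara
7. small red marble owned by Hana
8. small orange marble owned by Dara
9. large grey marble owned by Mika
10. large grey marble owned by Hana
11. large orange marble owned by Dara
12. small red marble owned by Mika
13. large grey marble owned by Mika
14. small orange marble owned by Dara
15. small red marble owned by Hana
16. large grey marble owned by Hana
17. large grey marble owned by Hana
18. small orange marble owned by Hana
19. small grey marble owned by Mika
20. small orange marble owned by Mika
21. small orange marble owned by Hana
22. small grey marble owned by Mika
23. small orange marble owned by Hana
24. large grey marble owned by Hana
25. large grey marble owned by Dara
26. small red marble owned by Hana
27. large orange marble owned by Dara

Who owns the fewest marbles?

Counts by owner: Hana→10, Dara→9, Mika→8.
The minimum is 8, held uniquely by Mika.

Mika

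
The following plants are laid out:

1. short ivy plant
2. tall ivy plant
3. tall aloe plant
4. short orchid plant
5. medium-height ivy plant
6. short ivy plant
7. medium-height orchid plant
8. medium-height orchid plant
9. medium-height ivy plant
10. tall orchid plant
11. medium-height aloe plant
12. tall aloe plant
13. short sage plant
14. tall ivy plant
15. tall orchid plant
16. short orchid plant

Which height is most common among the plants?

tall

Counts by height: tall 6, short 5, medium-height 5.
The maximum is 6, held uniquely by tall.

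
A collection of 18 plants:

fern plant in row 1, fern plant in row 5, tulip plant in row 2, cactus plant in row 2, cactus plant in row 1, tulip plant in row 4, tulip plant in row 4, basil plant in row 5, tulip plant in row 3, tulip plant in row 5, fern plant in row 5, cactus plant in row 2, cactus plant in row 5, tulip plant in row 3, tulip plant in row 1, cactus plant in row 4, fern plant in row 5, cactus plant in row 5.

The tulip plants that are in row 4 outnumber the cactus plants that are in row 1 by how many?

1

tulip plants in row 4: 2.
cactus plants in row 1: 1.
2 − 1 = 1.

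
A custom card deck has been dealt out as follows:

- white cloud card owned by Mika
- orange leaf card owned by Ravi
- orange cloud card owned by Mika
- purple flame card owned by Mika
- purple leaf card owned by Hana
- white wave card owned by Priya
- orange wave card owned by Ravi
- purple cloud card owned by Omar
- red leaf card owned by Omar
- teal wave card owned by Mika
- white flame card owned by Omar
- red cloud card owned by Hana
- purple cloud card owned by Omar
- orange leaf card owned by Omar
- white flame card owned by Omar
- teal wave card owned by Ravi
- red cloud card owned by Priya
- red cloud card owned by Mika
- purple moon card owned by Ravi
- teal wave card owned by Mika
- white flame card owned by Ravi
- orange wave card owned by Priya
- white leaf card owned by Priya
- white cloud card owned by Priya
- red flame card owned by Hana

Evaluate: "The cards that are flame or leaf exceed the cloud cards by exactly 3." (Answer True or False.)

False

cards that are flame or leaf: 10.
cloud cards: 8.
The claim requires 10 − 8 (= 2) to equal 3, which does not hold.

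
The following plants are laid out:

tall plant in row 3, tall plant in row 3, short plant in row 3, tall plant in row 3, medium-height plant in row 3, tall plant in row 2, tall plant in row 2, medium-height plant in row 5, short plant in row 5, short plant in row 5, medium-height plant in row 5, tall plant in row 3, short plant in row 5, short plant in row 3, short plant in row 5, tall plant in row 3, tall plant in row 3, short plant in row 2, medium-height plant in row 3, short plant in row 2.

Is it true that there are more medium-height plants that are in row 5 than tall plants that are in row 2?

medium-height plants in row 5: 2.
tall plants in row 2: 2.
The claim requires 2 > 2, which does not hold.

False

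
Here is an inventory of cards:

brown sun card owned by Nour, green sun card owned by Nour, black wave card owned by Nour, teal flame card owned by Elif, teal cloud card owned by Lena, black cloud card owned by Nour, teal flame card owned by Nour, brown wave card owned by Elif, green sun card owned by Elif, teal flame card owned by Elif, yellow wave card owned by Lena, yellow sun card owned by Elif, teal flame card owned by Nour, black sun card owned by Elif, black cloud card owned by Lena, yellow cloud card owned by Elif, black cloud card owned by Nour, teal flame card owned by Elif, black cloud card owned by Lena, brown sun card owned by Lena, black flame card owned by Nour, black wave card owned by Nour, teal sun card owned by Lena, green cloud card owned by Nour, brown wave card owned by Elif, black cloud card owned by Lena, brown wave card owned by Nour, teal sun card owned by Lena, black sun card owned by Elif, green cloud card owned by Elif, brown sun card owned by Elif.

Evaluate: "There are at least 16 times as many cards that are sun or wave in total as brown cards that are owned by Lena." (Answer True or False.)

True

|cards that are sun or wave| = 16.
|brown cards owned by Lena| = 1.
The claim requires 16 ≥ 16 × 1 = 16, which holds.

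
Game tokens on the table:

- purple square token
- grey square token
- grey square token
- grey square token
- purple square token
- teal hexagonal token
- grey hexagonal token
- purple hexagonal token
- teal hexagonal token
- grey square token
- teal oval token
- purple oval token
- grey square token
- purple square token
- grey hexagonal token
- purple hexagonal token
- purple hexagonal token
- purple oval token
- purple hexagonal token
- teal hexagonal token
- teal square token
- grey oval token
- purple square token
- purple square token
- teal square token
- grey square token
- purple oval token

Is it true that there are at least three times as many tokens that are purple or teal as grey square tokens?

True

|tokens that are purple or teal| = 18.
|grey square tokens| = 6.
The claim requires 18 ≥ 3 × 6 = 18, which holds.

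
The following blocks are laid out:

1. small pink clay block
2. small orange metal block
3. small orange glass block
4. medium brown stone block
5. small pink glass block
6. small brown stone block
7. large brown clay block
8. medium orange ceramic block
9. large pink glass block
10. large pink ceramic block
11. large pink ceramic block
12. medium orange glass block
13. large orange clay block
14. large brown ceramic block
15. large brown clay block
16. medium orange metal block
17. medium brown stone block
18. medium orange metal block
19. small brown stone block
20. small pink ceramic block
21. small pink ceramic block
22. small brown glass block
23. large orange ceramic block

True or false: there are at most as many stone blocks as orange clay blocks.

False

stone blocks: 4.
orange clay blocks: 1.
The claim requires 4 ≤ 1, which does not hold.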